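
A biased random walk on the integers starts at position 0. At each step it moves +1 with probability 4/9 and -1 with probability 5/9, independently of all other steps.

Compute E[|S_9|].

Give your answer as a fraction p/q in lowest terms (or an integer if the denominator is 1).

S_9 takes values m ≡ 1 (mod 2) with |m| ≤ 9; P(S_9=m) = C(9,(9+m)/2) · (4/9)^((9+m)/2) · (5/9)^((9-m)/2).
Distribution: P(S=-9)=1953125/387420489, P(S=-7)=1562500/43046721, P(S=-5)=5000000/43046721, P(S=-3)=28000000/129140163, P(S=-1)=11200000/43046721, P(S=1)=8960000/43046721, P(S=3)=14336000/129140163, P(S=5)=1638400/43046721, P(S=7)=327680/43046721, P(S=9)=262144/387420489
E[|S_9|] = Σ_m |m|·P(S_9=m) = 12348281/4782969

Answer: 12348281/4782969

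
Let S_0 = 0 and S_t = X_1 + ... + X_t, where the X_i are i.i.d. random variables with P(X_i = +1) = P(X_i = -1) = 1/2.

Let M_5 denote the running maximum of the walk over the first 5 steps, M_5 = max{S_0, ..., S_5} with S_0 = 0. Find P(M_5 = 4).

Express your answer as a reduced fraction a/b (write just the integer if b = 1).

Let M_5 = max(S_0,...,S_5). Use the reflection principle: for j ≥ 1, #{paths with M_5 ≥ j} = #{S_5 ≥ j} + #{S_5 ≥ j+1}.
By reflection, #{M_5 ≥ 4} = #{S_5 ≥ 4} + #{S_5 ≥ 5} = 1 + 1 = 2.
#{M_5 ≥ 5} = #{S_5 ≥ 5} + #{S_5 ≥ 6} = 1 + 0 = 1.
#{M_5 = 4} = 2 - 1 = 1.
P(M_5 = 4) = 1/32 = 1/32

Answer: 1/32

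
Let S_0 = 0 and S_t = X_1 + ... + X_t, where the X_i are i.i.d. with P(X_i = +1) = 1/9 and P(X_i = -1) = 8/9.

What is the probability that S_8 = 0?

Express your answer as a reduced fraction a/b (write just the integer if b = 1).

To reach position 0 after 8 steps: need 4 steps of +1 and 4 steps of -1.
Number of such sequences: C(8,4) = 70
Each has probability (1/9)^4 · (8/9)^4 = 4096/43046721
P = 70 · 4096/43046721 = 286720/43046721

Answer: 286720/43046721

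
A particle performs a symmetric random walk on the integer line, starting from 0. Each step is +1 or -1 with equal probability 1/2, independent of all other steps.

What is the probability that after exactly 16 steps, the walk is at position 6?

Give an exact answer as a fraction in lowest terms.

Answer: 273/4096

Derivation:
To reach position 6 after 16 steps: need 11 steps of +1 and 5 of -1.
Favorable paths: C(16,11) = 4368
Total paths: 2^16 = 65536
P = 4368/65536 = 273/4096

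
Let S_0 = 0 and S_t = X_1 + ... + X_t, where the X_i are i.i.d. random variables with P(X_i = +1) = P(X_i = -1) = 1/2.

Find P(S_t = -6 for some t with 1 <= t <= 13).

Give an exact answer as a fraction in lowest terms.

Count via complement. Let g(t,s) = #length-t paths at position s with S_1..S_t all ≠ -6.
g(t,s) = g(t-1,s-1) + g(t-1,s+1) for s ≠ -6; g(t,-6) = 0.
t=0: g(0,0)=1
t=1: g(1,-1)=1 g(1,1)=1
t=2: g(2,-2)=1 g(2,0)=2 g(2,2)=1
t=3: g(3,-3)=1 g(3,-1)=3 g(3,1)=3 g(3,3)=1
t=4: g(4,-4)=1 g(4,-2)=4 g(4,0)=6 g(4,2)=4 g(4,4)=1
t=5: g(5,-5)=1 g(5,-3)=5 g(5,-1)=10 g(5,1)=10 g(5,3)=5 g(5,5)=1
t=6: g(6,-4)=6 g(6,-2)=15 g(6,0)=20 g(6,2)=15 g(6,4)=6 g(6,6)=1
t=7: g(7,-5)=6 g(7,-3)=21 g(7,-1)=35 g(7,1)=35 g(7,3)=21 g(7,5)=7 g(7,7)=1
t=8: g(8,-4)=27 g(8,-2)=56 g(8,0)=70 g(8,2)=56 g(8,4)=28 g(8,6)=8 g(8,8)=1
t=9: g(9,-5)=27 g(9,-3)=83 g(9,-1)=126 g(9,1)=126 g(9,3)=84 g(9,5)=36 g(9,7)=9 g(9,9)=1
t=10: g(10,-4)=110 g(10,-2)=209 g(10,0)=252 g(10,2)=210 g(10,4)=120 g(10,6)=45 g(10,8)=10 g(10,10)=1
t=11: g(11,-5)=110 g(11,-3)=319 g(11,-1)=461 g(11,1)=462 g(11,3)=330 g(11,5)=165 g(11,7)=55 g(11,9)=11 g(11,11)=1
t=12: g(12,-4)=429 g(12,-2)=780 g(12,0)=923 g(12,2)=792 g(12,4)=495 g(12,6)=220 g(12,8)=66 g(12,10)=12 g(12,12)=1
t=13: g(13,-5)=429 g(13,-3)=1209 g(13,-1)=1703 g(13,1)=1715 g(13,3)=1287 g(13,5)=715 g(13,7)=286 g(13,9)=78 g(13,11)=13 g(13,13)=1
Paths never hitting -6: Σ_s g(13,s) = 7436
Paths hitting -6: 2^13 - 7436 = 756
P = 756/8192 = 189/2048

Answer: 189/2048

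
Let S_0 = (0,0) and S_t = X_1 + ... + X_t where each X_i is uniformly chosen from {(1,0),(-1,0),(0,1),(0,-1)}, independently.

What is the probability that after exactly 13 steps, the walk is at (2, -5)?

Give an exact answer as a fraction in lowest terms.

Let h be the number of horizontal steps (so 13-h are vertical). To end at (2,-5) need (h+2)/2 right-steps and ((13-h)-5)/2 up-steps.
Sum over h with 2 ≤ h ≤ 8, h ≡ 0 (mod 2), 13-h ≡ 1 (mod 2):
h=2: C(13,2)·C(2,2)·C(11,3) = 78·1·165 = 12870
h=4: C(13,4)·C(4,3)·C(9,2) = 715·4·36 = 102960
h=6: C(13,6)·C(6,4)·C(7,1) = 1716·15·7 = 180180
h=8: C(13,8)·C(8,5)·C(5,0) = 1287·56·1 = 72072
Total favorable: 368082
Total paths: 4^13 = 67108864
P = 368082/67108864 = 184041/33554432

Answer: 184041/33554432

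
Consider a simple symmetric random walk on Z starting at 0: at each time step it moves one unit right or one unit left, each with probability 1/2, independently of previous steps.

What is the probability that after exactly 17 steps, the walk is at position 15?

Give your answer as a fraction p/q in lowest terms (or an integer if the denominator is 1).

Answer: 17/131072

Derivation:
To reach position 15 after 17 steps: need 16 steps of +1 and 1 of -1.
Favorable paths: C(17,16) = 17
Total paths: 2^17 = 131072
P = 17/131072 = 17/131072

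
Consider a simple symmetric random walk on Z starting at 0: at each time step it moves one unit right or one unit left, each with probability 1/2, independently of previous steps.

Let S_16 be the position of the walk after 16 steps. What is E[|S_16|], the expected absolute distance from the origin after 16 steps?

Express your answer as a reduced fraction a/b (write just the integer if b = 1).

Answer: 6435/2048

Derivation:
S_16 takes values m ≡ 0 (mod 2) with |m| ≤ 16; P(S_16=m) = C(16,(16+m)/2)/2^16.
Total paths: 2^16 = 65536
Distribution: P(S=-16)=1/65536, P(S=-14)=16/65536, P(S=-12)=120/65536, P(S=-10)=560/65536, P(S=-8)=1820/65536, P(S=-6)=4368/65536, P(S=-4)=8008/65536, P(S=-2)=11440/65536, P(S=0)=12870/65536, P(S=2)=11440/65536, P(S=4)=8008/65536, P(S=6)=4368/65536, P(S=8)=1820/65536, P(S=10)=560/65536, P(S=12)=120/65536, P(S=14)=16/65536, P(S=16)=1/65536
E[|S_16|] = Σ_m |m|·P(S_16=m) = 205920/65536 = 6435/2048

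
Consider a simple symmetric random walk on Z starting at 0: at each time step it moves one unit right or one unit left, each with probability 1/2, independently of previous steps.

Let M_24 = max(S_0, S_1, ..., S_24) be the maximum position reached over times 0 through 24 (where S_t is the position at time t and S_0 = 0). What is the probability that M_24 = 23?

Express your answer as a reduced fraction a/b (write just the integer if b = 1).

Answer: 1/16777216

Derivation:
Let M_24 = max(S_0,...,S_24). Use the reflection principle: for j ≥ 1, #{paths with M_24 ≥ j} = #{S_24 ≥ j} + #{S_24 ≥ j+1}.
By reflection, #{M_24 ≥ 23} = #{S_24 ≥ 23} + #{S_24 ≥ 24} = 1 + 1 = 2.
#{M_24 ≥ 24} = #{S_24 ≥ 24} + #{S_24 ≥ 25} = 1 + 0 = 1.
#{M_24 = 23} = 2 - 1 = 1.
P(M_24 = 23) = 1/16777216 = 1/16777216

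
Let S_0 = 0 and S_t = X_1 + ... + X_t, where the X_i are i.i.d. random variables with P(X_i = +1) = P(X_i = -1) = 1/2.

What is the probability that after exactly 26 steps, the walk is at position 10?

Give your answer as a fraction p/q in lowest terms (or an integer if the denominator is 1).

To reach position 10 after 26 steps: need 18 steps of +1 and 8 of -1.
Favorable paths: C(26,18) = 1562275
Total paths: 2^26 = 67108864
P = 1562275/67108864 = 1562275/67108864

Answer: 1562275/67108864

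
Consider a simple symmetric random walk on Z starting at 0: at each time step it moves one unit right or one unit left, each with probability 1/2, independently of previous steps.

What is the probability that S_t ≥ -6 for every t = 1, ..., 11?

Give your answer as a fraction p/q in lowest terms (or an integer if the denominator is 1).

Answer: 1969/2048

Derivation:
Let f(t,s) = #length-t paths at position s with S_1..S_t all ≥ -6.
f(t,s) = f(t-1,s-1) + f(t-1,s+1) for s ≥ -6; f(t,s) = 0 for s < -6.
t=0: f(0,0)=1
t=1: f(1,-1)=1 f(1,1)=1
t=2: f(2,-2)=1 f(2,0)=2 f(2,2)=1
t=3: f(3,-3)=1 f(3,-1)=3 f(3,1)=3 f(3,3)=1
t=4: f(4,-4)=1 f(4,-2)=4 f(4,0)=6 f(4,2)=4 f(4,4)=1
t=5: f(5,-5)=1 f(5,-3)=5 f(5,-1)=10 f(5,1)=10 f(5,3)=5 f(5,5)=1
t=6: f(6,-6)=1 f(6,-4)=6 f(6,-2)=15 f(6,0)=20 f(6,2)=15 f(6,4)=6 f(6,6)=1
t=7: f(7,-5)=7 f(7,-3)=21 f(7,-1)=35 f(7,1)=35 f(7,3)=21 f(7,5)=7 f(7,7)=1
t=8: f(8,-6)=7 f(8,-4)=28 f(8,-2)=56 f(8,0)=70 f(8,2)=56 f(8,4)=28 f(8,6)=8 f(8,8)=1
t=9: f(9,-5)=35 f(9,-3)=84 f(9,-1)=126 f(9,1)=126 f(9,3)=84 f(9,5)=36 f(9,7)=9 f(9,9)=1
t=10: f(10,-6)=35 f(10,-4)=119 f(10,-2)=210 f(10,0)=252 f(10,2)=210 f(10,4)=120 f(10,6)=45 f(10,8)=10 f(10,10)=1
t=11: f(11,-5)=154 f(11,-3)=329 f(11,-1)=462 f(11,1)=462 f(11,3)=330 f(11,5)=165 f(11,7)=55 f(11,9)=11 f(11,11)=1
Σ_s f(11,s) = 1969
P = 1969/2048 = 1969/2048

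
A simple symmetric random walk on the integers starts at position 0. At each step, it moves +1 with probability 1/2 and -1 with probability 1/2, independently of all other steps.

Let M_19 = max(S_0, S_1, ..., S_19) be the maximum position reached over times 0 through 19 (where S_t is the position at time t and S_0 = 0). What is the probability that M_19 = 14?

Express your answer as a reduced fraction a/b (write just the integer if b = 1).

Answer: 171/524288

Derivation:
Let M_19 = max(S_0,...,S_19). Use the reflection principle: for j ≥ 1, #{paths with M_19 ≥ j} = #{S_19 ≥ j} + #{S_19 ≥ j+1}.
By reflection, #{M_19 ≥ 14} = #{S_19 ≥ 14} + #{S_19 ≥ 15} = 191 + 191 = 382.
#{M_19 ≥ 15} = #{S_19 ≥ 15} + #{S_19 ≥ 16} = 191 + 20 = 211.
#{M_19 = 14} = 382 - 211 = 171.
P(M_19 = 14) = 171/524288 = 171/524288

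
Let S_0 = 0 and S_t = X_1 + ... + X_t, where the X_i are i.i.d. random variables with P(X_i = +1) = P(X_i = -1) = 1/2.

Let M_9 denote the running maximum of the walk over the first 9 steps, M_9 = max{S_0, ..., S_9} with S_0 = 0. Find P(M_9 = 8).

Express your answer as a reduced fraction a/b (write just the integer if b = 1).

Answer: 1/512

Derivation:
Let M_9 = max(S_0,...,S_9). Use the reflection principle: for j ≥ 1, #{paths with M_9 ≥ j} = #{S_9 ≥ j} + #{S_9 ≥ j+1}.
By reflection, #{M_9 ≥ 8} = #{S_9 ≥ 8} + #{S_9 ≥ 9} = 1 + 1 = 2.
#{M_9 ≥ 9} = #{S_9 ≥ 9} + #{S_9 ≥ 10} = 1 + 0 = 1.
#{M_9 = 8} = 2 - 1 = 1.
P(M_9 = 8) = 1/512 = 1/512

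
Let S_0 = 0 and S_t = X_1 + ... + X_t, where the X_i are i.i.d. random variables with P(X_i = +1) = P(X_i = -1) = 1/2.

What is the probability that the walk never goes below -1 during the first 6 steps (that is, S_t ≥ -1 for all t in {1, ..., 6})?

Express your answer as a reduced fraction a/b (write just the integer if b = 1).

Answer: 35/64

Derivation:
Let f(t,s) = #length-t paths at position s with S_1..S_t all ≥ -1.
f(t,s) = f(t-1,s-1) + f(t-1,s+1) for s ≥ -1; f(t,s) = 0 for s < -1.
t=0: f(0,0)=1
t=1: f(1,-1)=1 f(1,1)=1
t=2: f(2,0)=2 f(2,2)=1
t=3: f(3,-1)=2 f(3,1)=3 f(3,3)=1
t=4: f(4,0)=5 f(4,2)=4 f(4,4)=1
t=5: f(5,-1)=5 f(5,1)=9 f(5,3)=5 f(5,5)=1
t=6: f(6,0)=14 f(6,2)=14 f(6,4)=6 f(6,6)=1
Σ_s f(6,s) = 35
P = 35/64 = 35/64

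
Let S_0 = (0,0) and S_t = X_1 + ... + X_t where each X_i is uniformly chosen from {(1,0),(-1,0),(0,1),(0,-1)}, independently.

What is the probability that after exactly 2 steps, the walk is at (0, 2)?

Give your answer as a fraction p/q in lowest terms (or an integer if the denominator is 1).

Answer: 1/16

Derivation:
Let h be the number of horizontal steps (so 2-h are vertical). To end at (0,2) need (h+0)/2 right-steps and ((2-h)+2)/2 up-steps.
Sum over h with 0 ≤ h ≤ 0, h ≡ 0 (mod 2), 2-h ≡ 0 (mod 2):
h=0: C(2,0)·C(0,0)·C(2,2) = 1·1·1 = 1
Total favorable: 1
Total paths: 4^2 = 16
P = 1/16 = 1/16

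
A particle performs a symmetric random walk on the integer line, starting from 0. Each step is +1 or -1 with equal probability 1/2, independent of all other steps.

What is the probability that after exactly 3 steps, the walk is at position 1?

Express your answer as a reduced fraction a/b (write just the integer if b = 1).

To reach position 1 after 3 steps: need 2 steps of +1 and 1 of -1.
Favorable paths: C(3,2) = 3
Total paths: 2^3 = 8
P = 3/8 = 3/8

Answer: 3/8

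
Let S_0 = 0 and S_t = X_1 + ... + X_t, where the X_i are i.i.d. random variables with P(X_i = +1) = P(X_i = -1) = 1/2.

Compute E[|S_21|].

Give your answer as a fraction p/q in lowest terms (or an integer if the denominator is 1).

Answer: 969969/262144

Derivation:
S_21 takes values m ≡ 1 (mod 2) with |m| ≤ 21; P(S_21=m) = C(21,(21+m)/2)/2^21.
Total paths: 2^21 = 2097152
Distribution: P(S=-21)=1/2097152, P(S=-19)=21/2097152, P(S=-17)=210/2097152, P(S=-15)=1330/2097152, P(S=-13)=5985/2097152, P(S=-11)=20349/2097152, P(S=-9)=54264/2097152, P(S=-7)=116280/2097152, P(S=-5)=203490/2097152, P(S=-3)=293930/2097152, P(S=-1)=352716/2097152, P(S=1)=352716/2097152, P(S=3)=293930/2097152, P(S=5)=203490/2097152, P(S=7)=116280/2097152, P(S=9)=54264/2097152, P(S=11)=20349/2097152, P(S=13)=5985/2097152, P(S=15)=1330/2097152, P(S=17)=210/2097152, P(S=19)=21/2097152, P(S=21)=1/2097152
E[|S_21|] = Σ_m |m|·P(S_21=m) = 7759752/2097152 = 969969/262144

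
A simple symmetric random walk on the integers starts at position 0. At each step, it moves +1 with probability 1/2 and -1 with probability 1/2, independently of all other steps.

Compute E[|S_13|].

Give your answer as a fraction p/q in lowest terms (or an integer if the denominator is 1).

S_13 takes values m ≡ 1 (mod 2) with |m| ≤ 13; P(S_13=m) = C(13,(13+m)/2)/2^13.
Total paths: 2^13 = 8192
Distribution: P(S=-13)=1/8192, P(S=-11)=13/8192, P(S=-9)=78/8192, P(S=-7)=286/8192, P(S=-5)=715/8192, P(S=-3)=1287/8192, P(S=-1)=1716/8192, P(S=1)=1716/8192, P(S=3)=1287/8192, P(S=5)=715/8192, P(S=7)=286/8192, P(S=9)=78/8192, P(S=11)=13/8192, P(S=13)=1/8192
E[|S_13|] = Σ_m |m|·P(S_13=m) = 24024/8192 = 3003/1024

Answer: 3003/1024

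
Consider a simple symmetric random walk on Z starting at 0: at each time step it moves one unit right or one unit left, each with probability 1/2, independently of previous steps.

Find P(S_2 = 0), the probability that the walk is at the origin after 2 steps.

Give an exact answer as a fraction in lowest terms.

To return to 0 after 2 steps: need exactly 1 step of +1 and 1 of -1.
Favorable paths: C(2,1) = 2
Total paths: 2^2 = 4
P = 2/4 = 1/2

Answer: 1/2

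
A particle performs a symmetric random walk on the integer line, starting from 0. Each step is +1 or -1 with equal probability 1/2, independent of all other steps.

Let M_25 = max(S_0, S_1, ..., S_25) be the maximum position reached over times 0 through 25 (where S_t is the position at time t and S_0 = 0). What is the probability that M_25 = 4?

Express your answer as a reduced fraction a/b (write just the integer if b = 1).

Let M_25 = max(S_0,...,S_25). Use the reflection principle: for j ≥ 1, #{paths with M_25 ≥ j} = #{S_25 ≥ j} + #{S_25 ≥ j+1}.
By reflection, #{M_25 ≥ 4} = #{S_25 ≥ 4} + #{S_25 ≥ 5} = 7119516 + 7119516 = 14239032.
#{M_25 ≥ 5} = #{S_25 ≥ 5} + #{S_25 ≥ 6} = 7119516 + 3850756 = 10970272.
#{M_25 = 4} = 14239032 - 10970272 = 3268760.
P(M_25 = 4) = 3268760/33554432 = 408595/4194304

Answer: 408595/4194304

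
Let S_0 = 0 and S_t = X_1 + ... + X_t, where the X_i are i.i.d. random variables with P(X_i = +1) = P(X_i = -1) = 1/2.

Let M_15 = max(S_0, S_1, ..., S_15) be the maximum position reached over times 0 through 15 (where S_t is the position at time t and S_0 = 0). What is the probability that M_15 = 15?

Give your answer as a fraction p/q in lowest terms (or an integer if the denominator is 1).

Answer: 1/32768

Derivation:
Let M_15 = max(S_0,...,S_15). Use the reflection principle: for j ≥ 1, #{paths with M_15 ≥ j} = #{S_15 ≥ j} + #{S_15 ≥ j+1}.
By reflection, #{M_15 ≥ 15} = #{S_15 ≥ 15} + #{S_15 ≥ 16} = 1 + 0 = 1.
#{M_15 ≥ 16} = #{S_15 ≥ 16} + #{S_15 ≥ 17} = 0 + 0 = 0.
#{M_15 = 15} = 1 - 0 = 1.
P(M_15 = 15) = 1/32768 = 1/32768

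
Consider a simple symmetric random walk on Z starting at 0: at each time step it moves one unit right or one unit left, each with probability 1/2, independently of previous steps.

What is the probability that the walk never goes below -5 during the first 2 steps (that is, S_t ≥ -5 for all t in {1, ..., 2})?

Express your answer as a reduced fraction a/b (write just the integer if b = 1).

Let f(t,s) = #length-t paths at position s with S_1..S_t all ≥ -5.
f(t,s) = f(t-1,s-1) + f(t-1,s+1) for s ≥ -5; f(t,s) = 0 for s < -5.
t=0: f(0,0)=1
t=1: f(1,-1)=1 f(1,1)=1
t=2: f(2,-2)=1 f(2,0)=2 f(2,2)=1
Σ_s f(2,s) = 4
P = 4/4 = 1

Answer: 1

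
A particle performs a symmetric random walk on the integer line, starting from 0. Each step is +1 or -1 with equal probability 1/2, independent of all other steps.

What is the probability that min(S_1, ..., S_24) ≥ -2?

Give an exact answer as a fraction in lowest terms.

Answer: 1924111/4194304

Derivation:
Let f(t,s) = #length-t paths at position s with S_1..S_t all ≥ -2.
f(t,s) = f(t-1,s-1) + f(t-1,s+1) for s ≥ -2; f(t,s) = 0 for s < -2.
t=0: f(0,0)=1
t=1: f(1,-1)=1 f(1,1)=1
t=2: f(2,-2)=1 f(2,0)=2 f(2,2)=1
t=3: f(3,-1)=3 f(3,1)=3 f(3,3)=1
t=4: f(4,-2)=3 f(4,0)=6 f(4,2)=4 f(4,4)=1
t=5: f(5,-1)=9 f(5,1)=10 f(5,3)=5 f(5,5)=1
t=6: f(6,-2)=9 f(6,0)=19 f(6,2)=15 f(6,4)=6 f(6,6)=1
t=7: f(7,-1)=28 f(7,1)=34 f(7,3)=21 f(7,5)=7 f(7,7)=1
t=8: f(8,-2)=28 f(8,0)=62 f(8,2)=55 f(8,4)=28 f(8,6)=8 f(8,8)=1
t=9: f(9,-1)=90 f(9,1)=117 f(9,3)=83 f(9,5)=36 f(9,7)=9 f(9,9)=1
t=10: f(10,-2)=90 f(10,0)=207 f(10,2)=200 f(10,4)=119 f(10,6)=45 f(10,8)=10 f(10,10)=1
t=11: f(11,-1)=297 f(11,1)=407 f(11,3)=319 f(11,5)=164 f(11,7)=55 f(11,9)=11 f(11,11)=1
t=12: f(12,-2)=297 f(12,0)=704 f(12,2)=726 f(12,4)=483 f(12,6)=219 f(12,8)=66 f(12,10)=12 f(12,12)=1
t=13: f(13,-1)=1001 f(13,1)=1430 f(13,3)=1209 f(13,5)=702 f(13,7)=285 f(13,9)=78 f(13,11)=13 f(13,13)=1
t=14: f(14,-2)=1001 f(14,0)=2431 f(14,2)=2639 f(14,4)=1911 f(14,6)=987 f(14,8)=363 f(14,10)=91 f(14,12)=14 f(14,14)=1
t=15: f(15,-1)=3432 f(15,1)=5070 f(15,3)=4550 f(15,5)=2898 f(15,7)=1350 f(15,9)=454 f(15,11)=105 f(15,13)=15 f(15,15)=1
t=16: f(16,-2)=3432 f(16,0)=8502 f(16,2)=9620 f(16,4)=7448 f(16,6)=4248 f(16,8)=1804 f(16,10)=559 f(16,12)=120 f(16,14)=16 f(16,16)=1
t=17: f(17,-1)=11934 f(17,1)=18122 f(17,3)=17068 f(17,5)=11696 f(17,7)=6052 f(17,9)=2363 f(17,11)=679 f(17,13)=136 f(17,15)=17 f(17,17)=1
t=18: f(18,-2)=11934 f(18,0)=30056 f(18,2)=35190 f(18,4)=28764 f(18,6)=17748 f(18,8)=8415 f(18,10)=3042 f(18,12)=815 f(18,14)=153 f(18,16)=18 f(18,18)=1
t=19: f(19,-1)=41990 f(19,1)=65246 f(19,3)=63954 f(19,5)=46512 f(19,7)=26163 f(19,9)=11457 f(19,11)=3857 f(19,13)=968 f(19,15)=171 f(19,17)=19 f(19,19)=1
t=20: f(20,-2)=41990 f(20,0)=107236 f(20,2)=129200 f(20,4)=110466 f(20,6)=72675 f(20,8)=37620 f(20,10)=15314 f(20,12)=4825 f(20,14)=1139 f(20,16)=190 f(20,18)=20 f(20,20)=1
t=21: f(21,-1)=149226 f(21,1)=236436 f(21,3)=239666 f(21,5)=183141 f(21,7)=110295 f(21,9)=52934 f(21,11)=20139 f(21,13)=5964 f(21,15)=1329 f(21,17)=210 f(21,19)=21 f(21,21)=1
t=22: f(22,-2)=149226 f(22,0)=385662 f(22,2)=476102 f(22,4)=422807 f(22,6)=293436 f(22,8)=163229 f(22,10)=73073 f(22,12)=26103 f(22,14)=7293 f(22,16)=1539 f(22,18)=231 f(22,20)=22 f(22,22)=1
t=23: f(23,-1)=534888 f(23,1)=861764 f(23,3)=898909 f(23,5)=716243 f(23,7)=456665 f(23,9)=236302 f(23,11)=99176 f(23,13)=33396 f(23,15)=8832 f(23,17)=1770 f(23,19)=253 f(23,21)=23 f(23,23)=1
t=24: f(24,-2)=534888 f(24,0)=1396652 f(24,2)=1760673 f(24,4)=1615152 f(24,6)=1172908 f(24,8)=692967 f(24,10)=335478 f(24,12)=132572 f(24,14)=42228 f(24,16)=10602 f(24,18)=2023 f(24,20)=276 f(24,22)=24 f(24,24)=1
Σ_s f(24,s) = 7696444
P = 7696444/16777216 = 1924111/4194304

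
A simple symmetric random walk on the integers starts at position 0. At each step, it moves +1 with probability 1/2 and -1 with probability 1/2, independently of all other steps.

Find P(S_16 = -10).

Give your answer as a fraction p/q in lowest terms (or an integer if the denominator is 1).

To reach position -10 after 16 steps: need 3 steps of +1 and 13 of -1.
Favorable paths: C(16,3) = 560
Total paths: 2^16 = 65536
P = 560/65536 = 35/4096

Answer: 35/4096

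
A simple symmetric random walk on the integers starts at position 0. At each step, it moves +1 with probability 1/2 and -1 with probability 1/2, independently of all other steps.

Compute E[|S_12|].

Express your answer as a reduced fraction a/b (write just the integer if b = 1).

S_12 takes values m ≡ 0 (mod 2) with |m| ≤ 12; P(S_12=m) = C(12,(12+m)/2)/2^12.
Total paths: 2^12 = 4096
Distribution: P(S=-12)=1/4096, P(S=-10)=12/4096, P(S=-8)=66/4096, P(S=-6)=220/4096, P(S=-4)=495/4096, P(S=-2)=792/4096, P(S=0)=924/4096, P(S=2)=792/4096, P(S=4)=495/4096, P(S=6)=220/4096, P(S=8)=66/4096, P(S=10)=12/4096, P(S=12)=1/4096
E[|S_12|] = Σ_m |m|·P(S_12=m) = 11088/4096 = 693/256

Answer: 693/256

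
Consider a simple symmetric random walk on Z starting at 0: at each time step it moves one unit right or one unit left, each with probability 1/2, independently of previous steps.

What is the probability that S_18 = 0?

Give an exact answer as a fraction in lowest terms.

Answer: 12155/65536

Derivation:
To return to 0 after 18 steps: need exactly 9 steps of +1 and 9 of -1.
Favorable paths: C(18,9) = 48620
Total paths: 2^18 = 262144
P = 48620/262144 = 12155/65536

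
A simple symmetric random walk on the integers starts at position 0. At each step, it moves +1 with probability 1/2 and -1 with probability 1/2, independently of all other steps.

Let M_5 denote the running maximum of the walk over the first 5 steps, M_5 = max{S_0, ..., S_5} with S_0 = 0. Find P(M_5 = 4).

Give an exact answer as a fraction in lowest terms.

Answer: 1/32

Derivation:
Let M_5 = max(S_0,...,S_5). Use the reflection principle: for j ≥ 1, #{paths with M_5 ≥ j} = #{S_5 ≥ j} + #{S_5 ≥ j+1}.
By reflection, #{M_5 ≥ 4} = #{S_5 ≥ 4} + #{S_5 ≥ 5} = 1 + 1 = 2.
#{M_5 ≥ 5} = #{S_5 ≥ 5} + #{S_5 ≥ 6} = 1 + 0 = 1.
#{M_5 = 4} = 2 - 1 = 1.
P(M_5 = 4) = 1/32 = 1/32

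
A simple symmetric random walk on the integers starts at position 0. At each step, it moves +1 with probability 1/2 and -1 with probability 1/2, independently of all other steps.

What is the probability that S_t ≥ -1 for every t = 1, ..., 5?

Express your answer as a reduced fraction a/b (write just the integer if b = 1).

Answer: 5/8

Derivation:
Let f(t,s) = #length-t paths at position s with S_1..S_t all ≥ -1.
f(t,s) = f(t-1,s-1) + f(t-1,s+1) for s ≥ -1; f(t,s) = 0 for s < -1.
t=0: f(0,0)=1
t=1: f(1,-1)=1 f(1,1)=1
t=2: f(2,0)=2 f(2,2)=1
t=3: f(3,-1)=2 f(3,1)=3 f(3,3)=1
t=4: f(4,0)=5 f(4,2)=4 f(4,4)=1
t=5: f(5,-1)=5 f(5,1)=9 f(5,3)=5 f(5,5)=1
Σ_s f(5,s) = 20
P = 20/32 = 5/8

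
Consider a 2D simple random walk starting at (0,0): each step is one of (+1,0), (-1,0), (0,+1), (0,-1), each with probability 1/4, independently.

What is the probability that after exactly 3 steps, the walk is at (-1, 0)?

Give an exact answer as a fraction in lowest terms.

Let h be the number of horizontal steps (so 3-h are vertical). To end at (-1,0) need (h-1)/2 right-steps and ((3-h)+0)/2 up-steps.
Sum over h with 1 ≤ h ≤ 3, h ≡ 1 (mod 2), 3-h ≡ 0 (mod 2):
h=1: C(3,1)·C(1,0)·C(2,1) = 3·1·2 = 6
h=3: C(3,3)·C(3,1)·C(0,0) = 1·3·1 = 3
Total favorable: 9
Total paths: 4^3 = 64
P = 9/64 = 9/64

Answer: 9/64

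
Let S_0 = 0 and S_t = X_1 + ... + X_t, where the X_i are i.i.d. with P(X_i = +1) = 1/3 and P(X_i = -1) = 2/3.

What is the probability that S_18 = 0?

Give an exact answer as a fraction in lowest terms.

To be at 0 after 18 steps: need exactly 9 steps of +1 and 9 of -1.
Number of such sequences: C(18,9) = 48620
Each has probability (1/3)^9 · (2/3)^9 = 512/387420489
P = 48620 · 512/387420489 = 24893440/387420489

Answer: 24893440/387420489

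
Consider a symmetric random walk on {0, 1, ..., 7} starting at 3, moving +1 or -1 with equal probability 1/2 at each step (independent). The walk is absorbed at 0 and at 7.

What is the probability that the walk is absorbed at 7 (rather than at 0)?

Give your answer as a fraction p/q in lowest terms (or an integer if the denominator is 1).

Answer: 3/7

Derivation:
Symmetric walk (p = 1/2): the harmonic-function argument gives P(hit 7 before 0 | start at 3) = a/N.
P = 3/7 = 3/7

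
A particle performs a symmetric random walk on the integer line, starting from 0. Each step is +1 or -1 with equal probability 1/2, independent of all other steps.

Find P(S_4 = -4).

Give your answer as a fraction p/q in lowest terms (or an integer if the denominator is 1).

To reach position -4 after 4 steps: need 0 steps of +1 and 4 of -1.
Favorable paths: C(4,0) = 1
Total paths: 2^4 = 16
P = 1/16 = 1/16

Answer: 1/16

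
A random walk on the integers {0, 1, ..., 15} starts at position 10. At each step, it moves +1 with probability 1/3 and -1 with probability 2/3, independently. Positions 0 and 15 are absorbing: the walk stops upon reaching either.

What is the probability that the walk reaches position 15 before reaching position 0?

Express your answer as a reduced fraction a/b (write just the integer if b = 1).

Biased walk: p = 1/3, q = 2/3, r = q/p = 2
Gambler's ruin: P(hit 15 before 0 | start at 10) = (1 - r^a)/(1 - r^N)
r^10 = 1024; r^15 = 32768
P = (1 - 1024) / (1 - 32768) = -1023 / -32767 = 33/1057

Answer: 33/1057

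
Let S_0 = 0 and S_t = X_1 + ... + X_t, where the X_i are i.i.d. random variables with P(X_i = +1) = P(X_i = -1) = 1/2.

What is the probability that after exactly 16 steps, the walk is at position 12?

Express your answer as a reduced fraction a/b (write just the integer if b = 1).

Answer: 15/8192

Derivation:
To reach position 12 after 16 steps: need 14 steps of +1 and 2 of -1.
Favorable paths: C(16,14) = 120
Total paths: 2^16 = 65536
P = 120/65536 = 15/8192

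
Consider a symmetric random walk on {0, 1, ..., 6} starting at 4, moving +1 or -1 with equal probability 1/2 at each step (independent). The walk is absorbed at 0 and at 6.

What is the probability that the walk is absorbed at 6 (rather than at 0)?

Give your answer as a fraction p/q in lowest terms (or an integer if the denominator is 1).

Symmetric walk (p = 1/2): the harmonic-function argument gives P(hit 6 before 0 | start at 4) = a/N.
P = 4/6 = 2/3

Answer: 2/3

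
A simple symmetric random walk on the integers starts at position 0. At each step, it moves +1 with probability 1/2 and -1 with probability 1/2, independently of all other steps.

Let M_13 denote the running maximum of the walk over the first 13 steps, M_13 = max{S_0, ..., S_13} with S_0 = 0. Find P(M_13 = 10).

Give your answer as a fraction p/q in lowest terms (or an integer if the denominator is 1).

Let M_13 = max(S_0,...,S_13). Use the reflection principle: for j ≥ 1, #{paths with M_13 ≥ j} = #{S_13 ≥ j} + #{S_13 ≥ j+1}.
By reflection, #{M_13 ≥ 10} = #{S_13 ≥ 10} + #{S_13 ≥ 11} = 14 + 14 = 28.
#{M_13 ≥ 11} = #{S_13 ≥ 11} + #{S_13 ≥ 12} = 14 + 1 = 15.
#{M_13 = 10} = 28 - 15 = 13.
P(M_13 = 10) = 13/8192 = 13/8192

Answer: 13/8192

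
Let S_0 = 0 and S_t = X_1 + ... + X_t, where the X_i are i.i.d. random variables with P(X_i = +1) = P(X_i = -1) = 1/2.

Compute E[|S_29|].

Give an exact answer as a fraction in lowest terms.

Answer: 145422675/33554432

Derivation:
S_29 takes values m ≡ 1 (mod 2) with |m| ≤ 29; P(S_29=m) = C(29,(29+m)/2)/2^29.
Total paths: 2^29 = 536870912
Distribution: P(S=-29)=1/536870912, P(S=-27)=29/536870912, P(S=-25)=406/536870912, P(S=-23)=3654/536870912, P(S=-21)=23751/536870912, P(S=-19)=118755/536870912, P(S=-17)=475020/536870912, P(S=-15)=1560780/536870912, P(S=-13)=4292145/536870912, P(S=-11)=10015005/536870912, P(S=-9)=20030010/536870912, P(S=-7)=34597290/536870912, P(S=-5)=51895935/536870912, P(S=-3)=67863915/536870912, P(S=-1)=77558760/536870912, P(S=1)=77558760/536870912, P(S=3)=67863915/536870912, P(S=5)=51895935/536870912, P(S=7)=34597290/536870912, P(S=9)=20030010/536870912, P(S=11)=10015005/536870912, P(S=13)=4292145/536870912, P(S=15)=1560780/536870912, P(S=17)=475020/536870912, P(S=19)=118755/536870912, P(S=21)=23751/536870912, P(S=23)=3654/536870912, P(S=25)=406/536870912, P(S=27)=29/536870912, P(S=29)=1/536870912
E[|S_29|] = Σ_m |m|·P(S_29=m) = 2326762800/536870912 = 145422675/33554432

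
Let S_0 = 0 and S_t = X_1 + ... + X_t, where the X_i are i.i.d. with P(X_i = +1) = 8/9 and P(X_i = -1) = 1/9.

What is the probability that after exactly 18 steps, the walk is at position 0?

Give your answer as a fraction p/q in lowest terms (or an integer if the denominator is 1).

To be at 0 after 18 steps: need exactly 9 steps of +1 and 9 of -1.
Number of such sequences: C(18,9) = 48620
Each has probability (8/9)^9 · (1/9)^9 = 134217728/150094635296999121
P = 48620 · 134217728/150094635296999121 = 6525665935360/150094635296999121

Answer: 6525665935360/150094635296999121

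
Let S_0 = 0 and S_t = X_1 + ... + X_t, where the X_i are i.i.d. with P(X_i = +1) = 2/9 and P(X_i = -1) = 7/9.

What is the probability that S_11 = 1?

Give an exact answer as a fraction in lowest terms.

Answer: 165649792/10460353203

Derivation:
To reach position 1 after 11 steps: need 6 steps of +1 and 5 steps of -1.
Number of such sequences: C(11,6) = 462
Each has probability (2/9)^6 · (7/9)^5 = 1075648/31381059609
P = 462 · 1075648/31381059609 = 165649792/10460353203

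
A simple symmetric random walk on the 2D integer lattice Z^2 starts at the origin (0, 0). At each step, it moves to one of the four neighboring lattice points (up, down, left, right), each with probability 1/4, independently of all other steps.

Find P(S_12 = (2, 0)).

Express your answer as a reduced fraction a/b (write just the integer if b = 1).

Answer: 9801/262144

Derivation:
Let h be the number of horizontal steps (so 12-h are vertical). To end at (2,0) need (h+2)/2 right-steps and ((12-h)+0)/2 up-steps.
Sum over h with 2 ≤ h ≤ 12, h ≡ 0 (mod 2), 12-h ≡ 0 (mod 2):
h=2: C(12,2)·C(2,2)·C(10,5) = 66·1·252 = 16632
h=4: C(12,4)·C(4,3)·C(8,4) = 495·4·70 = 138600
h=6: C(12,6)·C(6,4)·C(6,3) = 924·15·20 = 277200
h=8: C(12,8)·C(8,5)·C(4,2) = 495·56·6 = 166320
h=10: C(12,10)·C(10,6)·C(2,1) = 66·210·2 = 27720
h=12: C(12,12)·C(12,7)·C(0,0) = 1·792·1 = 792
Total favorable: 627264
Total paths: 4^12 = 16777216
P = 627264/16777216 = 9801/262144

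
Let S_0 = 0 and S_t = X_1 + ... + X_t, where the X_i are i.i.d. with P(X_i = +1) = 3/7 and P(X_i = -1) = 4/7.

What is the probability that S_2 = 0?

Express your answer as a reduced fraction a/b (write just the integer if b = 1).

Answer: 24/49

Derivation:
To be at 0 after 2 steps: need exactly 1 step of +1 and 1 of -1.
Number of such sequences: C(2,1) = 2
Each has probability (3/7)^1 · (4/7)^1 = 12/49
P = 2 · 12/49 = 24/49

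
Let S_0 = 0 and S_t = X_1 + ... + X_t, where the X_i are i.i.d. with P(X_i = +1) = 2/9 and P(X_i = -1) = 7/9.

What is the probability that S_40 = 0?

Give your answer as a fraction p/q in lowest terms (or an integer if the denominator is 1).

Answer: 1281486509200071417225324506644480/16423203268260658146231467800709255289

Derivation:
To be at 0 after 40 steps: need exactly 20 steps of +1 and 20 of -1.
Number of such sequences: C(40,20) = 137846528820
Each has probability (2/9)^20 · (7/9)^20 = 83668255425284801560576/147808829414345923316083210206383297601
P = 137846528820 · 83668255425284801560576/147808829414345923316083210206383297601 = 1281486509200071417225324506644480/16423203268260658146231467800709255289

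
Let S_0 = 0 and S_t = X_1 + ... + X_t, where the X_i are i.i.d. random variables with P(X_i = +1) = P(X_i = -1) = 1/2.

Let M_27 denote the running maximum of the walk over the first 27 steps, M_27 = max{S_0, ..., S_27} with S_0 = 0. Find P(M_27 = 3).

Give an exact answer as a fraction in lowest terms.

Let M_27 = max(S_0,...,S_27). Use the reflection principle: for j ≥ 1, #{paths with M_27 ≥ j} = #{S_27 ≥ j} + #{S_27 ≥ j+1}.
By reflection, #{M_27 ≥ 3} = #{S_27 ≥ 3} + #{S_27 ≥ 4} = 47050564 + 29666704 = 76717268.
#{M_27 ≥ 4} = #{S_27 ≥ 4} + #{S_27 ≥ 5} = 29666704 + 29666704 = 59333408.
#{M_27 = 3} = 76717268 - 59333408 = 17383860.
P(M_27 = 3) = 17383860/134217728 = 4345965/33554432

Answer: 4345965/33554432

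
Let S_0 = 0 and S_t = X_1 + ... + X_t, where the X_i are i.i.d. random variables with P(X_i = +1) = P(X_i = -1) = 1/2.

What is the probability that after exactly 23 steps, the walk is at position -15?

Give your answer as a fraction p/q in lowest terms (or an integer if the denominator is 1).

To reach position -15 after 23 steps: need 4 steps of +1 and 19 of -1.
Favorable paths: C(23,4) = 8855
Total paths: 2^23 = 8388608
P = 8855/8388608 = 8855/8388608

Answer: 8855/8388608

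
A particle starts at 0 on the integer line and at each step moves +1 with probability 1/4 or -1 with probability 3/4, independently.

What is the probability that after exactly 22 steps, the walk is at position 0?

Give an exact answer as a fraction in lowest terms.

Answer: 15620645313/2199023255552

Derivation:
To reach position 0 after 22 steps: need 11 steps of +1 and 11 steps of -1.
Number of such sequences: C(22,11) = 705432
Each has probability (1/4)^11 · (3/4)^11 = 177147/17592186044416
P = 705432 · 177147/17592186044416 = 15620645313/2199023255552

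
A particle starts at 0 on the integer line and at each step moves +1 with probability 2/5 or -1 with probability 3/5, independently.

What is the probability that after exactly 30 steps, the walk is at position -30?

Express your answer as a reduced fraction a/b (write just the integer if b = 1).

Answer: 205891132094649/931322574615478515625

Derivation:
To reach position -30 after 30 steps: need 0 steps of +1 and 30 steps of -1.
Number of such sequences: C(30,0) = 1
Each has probability (2/5)^0 · (3/5)^30 = 205891132094649/931322574615478515625
P = 1 · 205891132094649/931322574615478515625 = 205891132094649/931322574615478515625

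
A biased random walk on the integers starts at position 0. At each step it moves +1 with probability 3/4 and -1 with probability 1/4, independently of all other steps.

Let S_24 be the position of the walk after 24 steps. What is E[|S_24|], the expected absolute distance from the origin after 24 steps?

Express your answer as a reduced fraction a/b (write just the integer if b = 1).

S_24 takes values m ≡ 0 (mod 2) with |m| ≤ 24; P(S_24=m) = C(24,(24+m)/2) · (3/4)^((24+m)/2) · (1/4)^((24-m)/2).
Distribution: P(S=-24)=1/281474976710656, P(S=-22)=9/35184372088832, P(S=-20)=621/70368744177664, P(S=-18)=6831/35184372088832, P(S=-16)=430353/140737488355328, P(S=-14)=1291059/35184372088832, P(S=-12)=24530121/70368744177664, P(S=-10)=94616181/35184372088832, P(S=-8)=4825425231/281474976710656, P(S=-6)=1608475077/17592186044416, P(S=-4)=14476275693/35184372088832, P(S=-2)=27636526323/17592186044416, P(S=0)=359274842199/70368744177664, P(S=2)=248728736907/17592186044416, P(S=4)=1172578331133/35184372088832, P(S=6)=1172578331133/17592186044416, P(S=8)=31659614940591/281474976710656, P(S=10)=5586990871869/35184372088832, P(S=12)=13036312034361/70368744177664, P(S=14)=6175095174171/35184372088832, P(S=16)=18525285522513/140737488355328, P(S=18)=2646469360359/35184372088832, P(S=20)=2165293113021/70368744177664, P(S=22)=282429536481/35184372088832, P(S=24)=282429536481/281474976710656
E[|S_24|] = Σ_m |m|·P(S_24=m) = 105649962067677/8796093022208

Answer: 105649962067677/8796093022208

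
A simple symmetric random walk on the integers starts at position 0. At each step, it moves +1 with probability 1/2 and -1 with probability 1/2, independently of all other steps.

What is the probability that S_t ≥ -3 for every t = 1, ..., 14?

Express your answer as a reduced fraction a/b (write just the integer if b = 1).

Answer: 715/1024

Derivation:
Let f(t,s) = #length-t paths at position s with S_1..S_t all ≥ -3.
f(t,s) = f(t-1,s-1) + f(t-1,s+1) for s ≥ -3; f(t,s) = 0 for s < -3.
t=0: f(0,0)=1
t=1: f(1,-1)=1 f(1,1)=1
t=2: f(2,-2)=1 f(2,0)=2 f(2,2)=1
t=3: f(3,-3)=1 f(3,-1)=3 f(3,1)=3 f(3,3)=1
t=4: f(4,-2)=4 f(4,0)=6 f(4,2)=4 f(4,4)=1
t=5: f(5,-3)=4 f(5,-1)=10 f(5,1)=10 f(5,3)=5 f(5,5)=1
t=6: f(6,-2)=14 f(6,0)=20 f(6,2)=15 f(6,4)=6 f(6,6)=1
t=7: f(7,-3)=14 f(7,-1)=34 f(7,1)=35 f(7,3)=21 f(7,5)=7 f(7,7)=1
t=8: f(8,-2)=48 f(8,0)=69 f(8,2)=56 f(8,4)=28 f(8,6)=8 f(8,8)=1
t=9: f(9,-3)=48 f(9,-1)=117 f(9,1)=125 f(9,3)=84 f(9,5)=36 f(9,7)=9 f(9,9)=1
t=10: f(10,-2)=165 f(10,0)=242 f(10,2)=209 f(10,4)=120 f(10,6)=45 f(10,8)=10 f(10,10)=1
t=11: f(11,-3)=165 f(11,-1)=407 f(11,1)=451 f(11,3)=329 f(11,5)=165 f(11,7)=55 f(11,9)=11 f(11,11)=1
t=12: f(12,-2)=572 f(12,0)=858 f(12,2)=780 f(12,4)=494 f(12,6)=220 f(12,8)=66 f(12,10)=12 f(12,12)=1
t=13: f(13,-3)=572 f(13,-1)=1430 f(13,1)=1638 f(13,3)=1274 f(13,5)=714 f(13,7)=286 f(13,9)=78 f(13,11)=13 f(13,13)=1
t=14: f(14,-2)=2002 f(14,0)=3068 f(14,2)=2912 f(14,4)=1988 f(14,6)=1000 f(14,8)=364 f(14,10)=91 f(14,12)=14 f(14,14)=1
Σ_s f(14,s) = 11440
P = 11440/16384 = 715/1024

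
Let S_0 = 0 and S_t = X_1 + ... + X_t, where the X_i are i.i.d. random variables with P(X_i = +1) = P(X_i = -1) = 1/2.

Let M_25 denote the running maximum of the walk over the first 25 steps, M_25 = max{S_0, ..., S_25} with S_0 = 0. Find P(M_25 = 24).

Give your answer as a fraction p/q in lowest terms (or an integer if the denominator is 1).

Let M_25 = max(S_0,...,S_25). Use the reflection principle: for j ≥ 1, #{paths with M_25 ≥ j} = #{S_25 ≥ j} + #{S_25 ≥ j+1}.
By reflection, #{M_25 ≥ 24} = #{S_25 ≥ 24} + #{S_25 ≥ 25} = 1 + 1 = 2.
#{M_25 ≥ 25} = #{S_25 ≥ 25} + #{S_25 ≥ 26} = 1 + 0 = 1.
#{M_25 = 24} = 2 - 1 = 1.
P(M_25 = 24) = 1/33554432 = 1/33554432

Answer: 1/33554432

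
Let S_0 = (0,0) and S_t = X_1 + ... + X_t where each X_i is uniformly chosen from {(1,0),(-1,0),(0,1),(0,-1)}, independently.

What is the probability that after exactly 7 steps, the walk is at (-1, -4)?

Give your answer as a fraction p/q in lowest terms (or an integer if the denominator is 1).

Let h be the number of horizontal steps (so 7-h are vertical). To end at (-1,-4) need (h-1)/2 right-steps and ((7-h)-4)/2 up-steps.
Sum over h with 1 ≤ h ≤ 3, h ≡ 1 (mod 2), 7-h ≡ 0 (mod 2):
h=1: C(7,1)·C(1,0)·C(6,1) = 7·1·6 = 42
h=3: C(7,3)·C(3,1)·C(4,0) = 35·3·1 = 105
Total favorable: 147
Total paths: 4^7 = 16384
P = 147/16384 = 147/16384

Answer: 147/16384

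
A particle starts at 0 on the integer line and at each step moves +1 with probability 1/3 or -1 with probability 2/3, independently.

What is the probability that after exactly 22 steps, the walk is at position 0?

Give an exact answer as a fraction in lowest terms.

Answer: 481574912/10460353203

Derivation:
To be at 0 after 22 steps: need exactly 11 steps of +1 and 11 of -1.
Number of such sequences: C(22,11) = 705432
Each has probability (1/3)^11 · (2/3)^11 = 2048/31381059609
P = 705432 · 2048/31381059609 = 481574912/10460353203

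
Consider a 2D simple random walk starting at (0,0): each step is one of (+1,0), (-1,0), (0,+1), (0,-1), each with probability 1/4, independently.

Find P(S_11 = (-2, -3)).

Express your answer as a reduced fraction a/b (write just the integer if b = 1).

Let h be the number of horizontal steps (so 11-h are vertical). To end at (-2,-3) need (h-2)/2 right-steps and ((11-h)-3)/2 up-steps.
Sum over h with 2 ≤ h ≤ 8, h ≡ 0 (mod 2), 11-h ≡ 1 (mod 2):
h=2: C(11,2)·C(2,0)·C(9,3) = 55·1·84 = 4620
h=4: C(11,4)·C(4,1)·C(7,2) = 330·4·21 = 27720
h=6: C(11,6)·C(6,2)·C(5,1) = 462·15·5 = 34650
h=8: C(11,8)·C(8,3)·C(3,0) = 165·56·1 = 9240
Total favorable: 76230
Total paths: 4^11 = 4194304
P = 76230/4194304 = 38115/2097152

Answer: 38115/2097152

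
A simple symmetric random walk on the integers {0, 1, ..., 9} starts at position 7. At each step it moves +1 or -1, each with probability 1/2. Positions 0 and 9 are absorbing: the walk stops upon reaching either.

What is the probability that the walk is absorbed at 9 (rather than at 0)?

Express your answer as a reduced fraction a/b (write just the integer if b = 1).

Symmetric walk (p = 1/2): the harmonic-function argument gives P(hit 9 before 0 | start at 7) = a/N.
P = 7/9 = 7/9

Answer: 7/9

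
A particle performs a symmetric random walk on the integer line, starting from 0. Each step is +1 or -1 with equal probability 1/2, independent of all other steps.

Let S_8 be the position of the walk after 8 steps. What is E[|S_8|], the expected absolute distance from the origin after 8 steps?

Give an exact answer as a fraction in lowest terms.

S_8 takes values m ≡ 0 (mod 2) with |m| ≤ 8; P(S_8=m) = C(8,(8+m)/2)/2^8.
Total paths: 2^8 = 256
Distribution: P(S=-8)=1/256, P(S=-6)=8/256, P(S=-4)=28/256, P(S=-2)=56/256, P(S=0)=70/256, P(S=2)=56/256, P(S=4)=28/256, P(S=6)=8/256, P(S=8)=1/256
E[|S_8|] = Σ_m |m|·P(S_8=m) = 560/256 = 35/16

Answer: 35/16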